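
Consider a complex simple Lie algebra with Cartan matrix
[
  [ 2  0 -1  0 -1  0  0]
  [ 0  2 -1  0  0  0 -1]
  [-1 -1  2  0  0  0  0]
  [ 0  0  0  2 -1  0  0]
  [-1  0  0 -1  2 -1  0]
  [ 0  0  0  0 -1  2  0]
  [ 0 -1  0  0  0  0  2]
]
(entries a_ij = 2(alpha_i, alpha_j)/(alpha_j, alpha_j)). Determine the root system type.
The matrix has rank 7 with 2's on the diagonal. Reading the off-diagonal entries as Dynkin edges (a single edge where a_ij = a_ji = -1; a double or triple edge where a_ij * a_ji = 2 or 3), the diagram is a chain of 5 nodes with a fork of two nodes at one end (D_7). One simple-root ordering that puts it in standard form is (alpha_7, alpha_2, alpha_3, alpha_1, alpha_5, alpha_4, alpha_6). So the algebra is type D_7, i.e. so(14).

D7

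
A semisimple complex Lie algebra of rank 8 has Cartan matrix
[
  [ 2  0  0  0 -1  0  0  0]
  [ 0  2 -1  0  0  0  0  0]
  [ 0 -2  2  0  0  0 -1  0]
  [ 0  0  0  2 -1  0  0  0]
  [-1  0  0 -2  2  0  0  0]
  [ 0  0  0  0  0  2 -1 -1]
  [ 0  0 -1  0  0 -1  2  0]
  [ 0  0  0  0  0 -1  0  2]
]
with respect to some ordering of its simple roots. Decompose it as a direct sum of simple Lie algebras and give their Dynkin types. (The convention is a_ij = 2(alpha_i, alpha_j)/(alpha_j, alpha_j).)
B_3 (so(7)) + B_5 (so(11))

The diagram associated to this matrix has two connected components: the simple roots {alpha_1, alpha_4, alpha_5} form a chain of 3 nodes with a double edge at one end; the terminal node there is the unique short simple root (B_3), and {alpha_2, alpha_3, alpha_6, alpha_7, alpha_8} form a chain of 5 nodes with a double edge at one end; the terminal node there is the unique short simple root (B_5). A semisimple Lie algebra decomposes uniquely as the direct sum of simple ideals, one per connected component of its Dynkin diagram, so g ≅ B_3 ⊕ B_5 (dimension 21 + 55 = 76).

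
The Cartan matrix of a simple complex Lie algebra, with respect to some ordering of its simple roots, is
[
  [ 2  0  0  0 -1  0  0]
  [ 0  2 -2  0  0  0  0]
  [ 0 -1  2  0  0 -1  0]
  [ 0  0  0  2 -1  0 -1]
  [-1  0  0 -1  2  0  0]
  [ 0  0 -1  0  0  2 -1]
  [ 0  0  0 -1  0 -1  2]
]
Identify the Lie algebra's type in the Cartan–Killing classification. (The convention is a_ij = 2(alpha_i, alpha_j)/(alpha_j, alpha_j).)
The matrix has rank 7 with 2's on the diagonal. Reading the off-diagonal entries as Dynkin edges (a single edge where a_ij = a_ji = -1; a double or triple edge where a_ij * a_ji = 2 or 3), the diagram is a chain of 7 nodes with a double edge at one end; the terminal node there is the unique long simple root (C_7). One simple-root ordering that puts it in standard form is (alpha_1, alpha_5, alpha_4, alpha_7, alpha_6, alpha_3, alpha_2). So the algebra is type C_7, i.e. sp(14).

C7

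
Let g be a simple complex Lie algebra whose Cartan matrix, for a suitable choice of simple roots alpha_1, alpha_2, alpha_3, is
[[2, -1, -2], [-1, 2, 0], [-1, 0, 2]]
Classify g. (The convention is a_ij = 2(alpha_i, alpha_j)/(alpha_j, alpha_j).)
type B_3

The matrix has rank 3 with 2's on the diagonal. Reading the off-diagonal entries as Dynkin edges (a single edge where a_ij = a_ji = -1; a double or triple edge where a_ij * a_ji = 2 or 3), the diagram is a chain of 3 nodes with a double edge at one end; the terminal node there is the unique short simple root (B_3). One simple-root ordering that puts it in standard form is (alpha_2, alpha_1, alpha_3). So the algebra is type B_3, i.e. so(7).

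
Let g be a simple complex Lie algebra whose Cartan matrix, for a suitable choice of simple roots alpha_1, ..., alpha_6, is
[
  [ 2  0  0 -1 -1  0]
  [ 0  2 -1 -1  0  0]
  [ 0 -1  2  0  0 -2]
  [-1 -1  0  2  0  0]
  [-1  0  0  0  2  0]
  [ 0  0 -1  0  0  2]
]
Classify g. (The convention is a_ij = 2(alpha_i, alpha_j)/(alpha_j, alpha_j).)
B6

The matrix has rank 6 with 2's on the diagonal. Reading the off-diagonal entries as Dynkin edges (a single edge where a_ij = a_ji = -1; a double or triple edge where a_ij * a_ji = 2 or 3), the diagram is a chain of 6 nodes with a double edge at one end; the terminal node there is the unique short simple root (B_6). One simple-root ordering that puts it in standard form is (alpha_5, alpha_1, alpha_4, alpha_2, alpha_3, alpha_6). So the algebra is type B_6, i.e. so(13).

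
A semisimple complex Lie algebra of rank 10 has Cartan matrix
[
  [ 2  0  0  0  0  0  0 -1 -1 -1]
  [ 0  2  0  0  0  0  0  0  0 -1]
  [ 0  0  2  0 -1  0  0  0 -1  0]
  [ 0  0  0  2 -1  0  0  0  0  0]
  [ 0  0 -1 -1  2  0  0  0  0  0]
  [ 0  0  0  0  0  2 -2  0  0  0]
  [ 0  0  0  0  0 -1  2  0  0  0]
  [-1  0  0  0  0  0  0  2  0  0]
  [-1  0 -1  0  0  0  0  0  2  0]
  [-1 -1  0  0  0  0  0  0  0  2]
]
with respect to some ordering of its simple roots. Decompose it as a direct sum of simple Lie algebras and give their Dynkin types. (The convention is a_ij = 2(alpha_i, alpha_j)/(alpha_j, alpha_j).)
The diagram associated to this matrix has two connected components: the simple roots {alpha_6, alpha_7} form a chain of 2 nodes with a double edge at one end; the terminal node there is the unique short simple root (B_2), and {alpha_1, alpha_2, alpha_3, alpha_4, alpha_5, alpha_8, alpha_9, alpha_10} form a chain of 7 nodes with one extra node attached to the third node from one end (E_8). A semisimple Lie algebra decomposes uniquely as the direct sum of simple ideals, one per connected component of its Dynkin diagram, so g ≅ B_2 ⊕ E_8 (dimension 10 + 248 = 258).

type B_2 + type E_8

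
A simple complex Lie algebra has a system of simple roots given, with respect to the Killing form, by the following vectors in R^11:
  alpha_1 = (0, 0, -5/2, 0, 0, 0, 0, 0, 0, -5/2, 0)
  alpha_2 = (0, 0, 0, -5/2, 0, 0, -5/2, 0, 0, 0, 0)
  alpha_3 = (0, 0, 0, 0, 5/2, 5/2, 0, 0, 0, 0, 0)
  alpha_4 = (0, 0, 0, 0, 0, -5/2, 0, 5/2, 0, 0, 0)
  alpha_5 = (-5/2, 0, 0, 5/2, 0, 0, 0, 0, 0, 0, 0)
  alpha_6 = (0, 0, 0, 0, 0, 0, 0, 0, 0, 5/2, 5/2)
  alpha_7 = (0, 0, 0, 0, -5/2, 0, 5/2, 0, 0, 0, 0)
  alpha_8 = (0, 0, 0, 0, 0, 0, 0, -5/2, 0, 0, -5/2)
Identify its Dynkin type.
A8

Compute the Cartan integers a_ij = 2(alpha_i, alpha_j)/(alpha_j, alpha_j); the resulting 8x8 Cartan matrix is
[[2, 0, 0, 0, 0, -1, 0, 0], [0, 2, 0, 0, -1, 0, -1, 0], [0, 0, 2, -1, 0, 0, -1, 0], [0, 0, -1, 2, 0, 0, 0, -1], [0, -1, 0, 0, 2, 0, 0, 0], [-1, 0, 0, 0, 0, 2, 0, -1], [0, -1, -1, 0, 0, 0, 2, 0], [0, 0, 0, -1, 0, -1, 0, 2]].
All simple roots have the same length, so the diagram is simply laced. The associated Dynkin diagram is a chain of 8 nodes with single edges (A_8), so the type is A_8 (the algebra sl(9)).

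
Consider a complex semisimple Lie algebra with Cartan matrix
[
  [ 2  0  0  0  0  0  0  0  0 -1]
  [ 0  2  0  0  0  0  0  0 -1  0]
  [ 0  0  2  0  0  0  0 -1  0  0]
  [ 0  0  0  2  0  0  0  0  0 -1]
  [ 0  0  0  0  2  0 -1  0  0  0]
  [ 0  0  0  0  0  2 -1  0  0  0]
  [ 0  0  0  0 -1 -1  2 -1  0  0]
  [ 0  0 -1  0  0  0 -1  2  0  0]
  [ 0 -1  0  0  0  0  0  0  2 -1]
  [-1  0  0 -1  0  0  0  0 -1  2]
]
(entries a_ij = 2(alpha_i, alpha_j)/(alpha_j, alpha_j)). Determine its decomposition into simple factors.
D_5 + D_5

The diagram associated to this matrix has two connected components: the simple roots {alpha_1, alpha_2, alpha_4, alpha_9, alpha_10} form a chain of 3 nodes with a fork of two nodes at one end (D_5), and {alpha_3, alpha_5, alpha_6, alpha_7, alpha_8} form a chain of 3 nodes with a fork of two nodes at one end (D_5). A semisimple Lie algebra decomposes uniquely as the direct sum of simple ideals, one per connected component of its Dynkin diagram, so g ≅ D_5 ⊕ D_5 (dimension 45 + 45 = 90).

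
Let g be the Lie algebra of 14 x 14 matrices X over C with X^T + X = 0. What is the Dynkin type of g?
D_7

This is so(14) with 14 even, which has dimension 14(14-1)/2 = 91 and rank 14/2 = 7. In the classification of classical Lie algebras, the orthogonal algebra so(2n) in an even number of variables has type D_n; here n = 7, so the Dynkin diagram is a chain of 5 nodes with a fork of two nodes at one end (D_7). Hence the type is D_7.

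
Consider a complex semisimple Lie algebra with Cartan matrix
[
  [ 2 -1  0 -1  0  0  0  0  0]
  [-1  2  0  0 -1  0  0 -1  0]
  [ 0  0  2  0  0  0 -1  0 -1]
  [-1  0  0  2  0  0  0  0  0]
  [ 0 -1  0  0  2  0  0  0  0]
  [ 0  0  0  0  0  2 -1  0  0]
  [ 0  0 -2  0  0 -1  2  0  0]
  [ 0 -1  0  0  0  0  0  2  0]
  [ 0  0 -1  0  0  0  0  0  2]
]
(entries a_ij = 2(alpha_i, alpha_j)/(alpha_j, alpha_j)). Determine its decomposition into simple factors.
type D_5 + type F_4

The diagram associated to this matrix has two connected components: the simple roots {alpha_1, alpha_2, alpha_4, alpha_5, alpha_8} form a chain of 3 nodes with a fork of two nodes at one end (D_5), and {alpha_3, alpha_6, alpha_7, alpha_9} form a chain of 4 nodes with a double edge between the middle two (F_4). A semisimple Lie algebra decomposes uniquely as the direct sum of simple ideals, one per connected component of its Dynkin diagram, so g ≅ D_5 ⊕ F_4 (dimension 45 + 52 = 97).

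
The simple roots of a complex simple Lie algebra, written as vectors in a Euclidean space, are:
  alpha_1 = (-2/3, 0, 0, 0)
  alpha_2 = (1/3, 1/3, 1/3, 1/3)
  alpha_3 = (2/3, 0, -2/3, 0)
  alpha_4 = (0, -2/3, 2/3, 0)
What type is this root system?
Compute the Cartan integers a_ij = 2(alpha_i, alpha_j)/(alpha_j, alpha_j); the resulting 4x4 Cartan matrix is
[[2, -1, -1, 0], [-1, 2, 0, 0], [-2, 0, 2, -1], [0, 0, -1, 2]].
The roots have two lengths (squared-length ratio 2:1); the short ones are alpha_{1,2}. The associated Dynkin diagram is a chain of 4 nodes with a double edge between the middle two (F_4), so the type is F_4.

F_4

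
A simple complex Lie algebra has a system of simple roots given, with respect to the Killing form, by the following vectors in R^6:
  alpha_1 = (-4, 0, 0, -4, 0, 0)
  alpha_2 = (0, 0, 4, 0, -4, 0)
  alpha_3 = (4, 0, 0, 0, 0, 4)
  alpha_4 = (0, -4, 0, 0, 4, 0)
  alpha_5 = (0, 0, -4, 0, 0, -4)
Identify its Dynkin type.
Compute the Cartan integers a_ij = 2(alpha_i, alpha_j)/(alpha_j, alpha_j); the resulting 5x5 Cartan matrix is
[[2, 0, -1, 0, 0], [0, 2, 0, -1, -1], [-1, 0, 2, 0, -1], [0, -1, 0, 2, 0], [0, -1, -1, 0, 2]].
All simple roots have the same length, so the diagram is simply laced. The associated Dynkin diagram is a chain of 5 nodes with single edges (A_5), so the type is A_5 (the algebra sl(6)).

A_5 (sl(6))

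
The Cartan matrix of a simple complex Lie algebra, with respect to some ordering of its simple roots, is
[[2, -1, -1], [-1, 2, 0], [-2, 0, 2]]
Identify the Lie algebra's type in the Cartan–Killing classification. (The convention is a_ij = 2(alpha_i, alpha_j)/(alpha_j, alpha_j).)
type C_3

The matrix has rank 3 with 2's on the diagonal. Reading the off-diagonal entries as Dynkin edges (a single edge where a_ij = a_ji = -1; a double or triple edge where a_ij * a_ji = 2 or 3), the diagram is a chain of 3 nodes with a double edge at one end; the terminal node there is the unique long simple root (C_3). One simple-root ordering that puts it in standard form is (alpha_2, alpha_1, alpha_3). So the algebra is type C_3, i.e. sp(6).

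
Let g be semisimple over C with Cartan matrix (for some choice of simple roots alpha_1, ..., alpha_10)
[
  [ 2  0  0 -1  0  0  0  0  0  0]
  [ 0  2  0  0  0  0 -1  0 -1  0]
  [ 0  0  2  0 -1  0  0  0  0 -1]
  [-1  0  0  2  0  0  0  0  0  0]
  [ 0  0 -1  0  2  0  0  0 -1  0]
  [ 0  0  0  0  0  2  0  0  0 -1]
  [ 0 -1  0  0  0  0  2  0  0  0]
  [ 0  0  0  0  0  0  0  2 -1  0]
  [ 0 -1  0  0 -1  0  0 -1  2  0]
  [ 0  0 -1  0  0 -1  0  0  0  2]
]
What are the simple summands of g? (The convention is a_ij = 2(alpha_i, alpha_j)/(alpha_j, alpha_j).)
A2 + E8

The diagram associated to this matrix has two connected components: the simple roots {alpha_1, alpha_4} form a chain of 2 nodes with single edges (A_2), and {alpha_2, alpha_3, alpha_5, alpha_6, alpha_7, alpha_8, alpha_9, alpha_10} form a chain of 7 nodes with one extra node attached to the third node from one end (E_8). A semisimple Lie algebra decomposes uniquely as the direct sum of simple ideals, one per connected component of its Dynkin diagram, so g ≅ A_2 ⊕ E_8 (dimension 8 + 248 = 256).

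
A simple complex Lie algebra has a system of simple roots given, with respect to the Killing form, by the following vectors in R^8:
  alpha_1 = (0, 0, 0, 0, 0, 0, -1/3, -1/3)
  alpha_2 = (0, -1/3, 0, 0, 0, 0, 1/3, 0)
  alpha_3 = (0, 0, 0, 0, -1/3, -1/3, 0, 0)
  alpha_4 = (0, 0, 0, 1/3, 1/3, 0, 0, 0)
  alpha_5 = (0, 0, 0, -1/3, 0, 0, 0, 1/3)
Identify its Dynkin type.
Compute the Cartan integers a_ij = 2(alpha_i, alpha_j)/(alpha_j, alpha_j); the resulting 5x5 Cartan matrix is
[[2, -1, 0, 0, -1], [-1, 2, 0, 0, 0], [0, 0, 2, -1, 0], [0, 0, -1, 2, -1], [-1, 0, 0, -1, 2]].
All simple roots have the same length, so the diagram is simply laced. The associated Dynkin diagram is a chain of 5 nodes with single edges (A_5), so the type is A_5 (the algebra sl(6)).

A5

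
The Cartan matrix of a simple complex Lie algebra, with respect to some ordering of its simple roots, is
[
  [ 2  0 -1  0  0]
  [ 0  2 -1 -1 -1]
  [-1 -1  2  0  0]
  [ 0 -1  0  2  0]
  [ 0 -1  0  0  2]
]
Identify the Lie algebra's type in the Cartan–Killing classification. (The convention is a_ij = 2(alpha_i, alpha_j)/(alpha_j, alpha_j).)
The matrix has rank 5 with 2's on the diagonal. Reading the off-diagonal entries as Dynkin edges (a single edge where a_ij = a_ji = -1; a double or triple edge where a_ij * a_ji = 2 or 3), the diagram is a chain of 3 nodes with a fork of two nodes at one end (D_5). One simple-root ordering that puts it in standard form is (alpha_1, alpha_3, alpha_2, alpha_4, alpha_5). So the algebra is type D_5, i.e. so(10).

D5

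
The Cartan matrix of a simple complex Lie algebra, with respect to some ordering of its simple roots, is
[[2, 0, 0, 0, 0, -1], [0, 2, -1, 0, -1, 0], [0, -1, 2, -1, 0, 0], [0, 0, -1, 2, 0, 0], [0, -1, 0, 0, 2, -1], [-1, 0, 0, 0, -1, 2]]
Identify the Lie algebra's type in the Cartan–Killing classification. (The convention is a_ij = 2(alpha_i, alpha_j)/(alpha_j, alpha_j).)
A_6 (sl(7))

The matrix has rank 6 with 2's on the diagonal. Reading the off-diagonal entries as Dynkin edges (a single edge where a_ij = a_ji = -1; a double or triple edge where a_ij * a_ji = 2 or 3), the diagram is a chain of 6 nodes with single edges (A_6). One simple-root ordering that puts it in standard form is (alpha_1, alpha_6, alpha_5, alpha_2, alpha_3, alpha_4). So the algebra is type A_6, i.e. sl(7).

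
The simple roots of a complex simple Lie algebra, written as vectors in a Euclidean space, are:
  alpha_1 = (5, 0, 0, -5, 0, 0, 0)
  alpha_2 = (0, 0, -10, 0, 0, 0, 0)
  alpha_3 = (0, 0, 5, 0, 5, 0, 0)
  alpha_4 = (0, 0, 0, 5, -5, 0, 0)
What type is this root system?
C_4

Compute the Cartan integers a_ij = 2(alpha_i, alpha_j)/(alpha_j, alpha_j); the resulting 4x4 Cartan matrix is
[[2, 0, 0, -1], [0, 2, -2, 0], [0, -1, 2, -1], [-1, 0, -1, 2]].
The roots have two lengths (squared-length ratio 2:1); the short ones are alpha_{1,3,4}. The associated Dynkin diagram is a chain of 4 nodes with a double edge at one end; the terminal node there is the unique long simple root (C_4), so the type is C_4 (the algebra sp(8)).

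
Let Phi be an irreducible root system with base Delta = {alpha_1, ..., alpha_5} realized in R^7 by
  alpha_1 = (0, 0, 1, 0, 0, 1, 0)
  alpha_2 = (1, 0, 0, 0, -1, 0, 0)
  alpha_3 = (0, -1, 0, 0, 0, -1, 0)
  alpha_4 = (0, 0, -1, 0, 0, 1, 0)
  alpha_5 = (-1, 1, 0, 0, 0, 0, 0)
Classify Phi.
Compute the Cartan integers a_ij = 2(alpha_i, alpha_j)/(alpha_j, alpha_j); the resulting 5x5 Cartan matrix is
[[2, 0, -1, 0, 0], [0, 2, 0, 0, -1], [-1, 0, 2, -1, -1], [0, 0, -1, 2, 0], [0, -1, -1, 0, 2]].
All simple roots have the same length, so the diagram is simply laced. The associated Dynkin diagram is a chain of 3 nodes with a fork of two nodes at one end (D_5), so the type is D_5 (the algebra so(10)).

D5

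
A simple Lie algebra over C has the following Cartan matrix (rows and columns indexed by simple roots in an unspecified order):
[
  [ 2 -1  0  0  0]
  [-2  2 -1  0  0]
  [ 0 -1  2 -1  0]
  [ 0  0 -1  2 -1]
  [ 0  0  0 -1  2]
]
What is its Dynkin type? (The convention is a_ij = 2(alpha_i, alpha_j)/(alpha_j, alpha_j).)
The matrix has rank 5 with 2's on the diagonal. Reading the off-diagonal entries as Dynkin edges (a single edge where a_ij = a_ji = -1; a double or triple edge where a_ij * a_ji = 2 or 3), the diagram is a chain of 5 nodes with a double edge at one end; the terminal node there is the unique short simple root (B_5). One simple-root ordering that puts it in standard form is (alpha_5, alpha_4, alpha_3, alpha_2, alpha_1). So the algebra is type B_5, i.e. so(11).

B_5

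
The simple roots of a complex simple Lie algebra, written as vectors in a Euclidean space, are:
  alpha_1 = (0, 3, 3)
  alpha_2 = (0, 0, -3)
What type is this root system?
Compute the Cartan integers a_ij = 2(alpha_i, alpha_j)/(alpha_j, alpha_j); the resulting 2x2 Cartan matrix is
[[2, -2], [-1, 2]].
The roots have two lengths (squared-length ratio 2:1); the short ones are alpha_{2}. The associated Dynkin diagram is a chain of 2 nodes with a double edge at one end; the terminal node there is the unique short simple root (B_2), so the type is B_2 (the algebra so(5)).

type B_2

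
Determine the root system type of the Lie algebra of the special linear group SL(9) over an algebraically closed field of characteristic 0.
This is sl(9), which has dimension 9^2 - 1 = 80 and rank 9 - 1 = 8 (a Cartan subalgebra is the diagonal traceless matrices). In the classification of classical Lie algebras, the special linear algebra sl(n+1) has type A_n; here n = 8, so the Dynkin diagram is a chain of 8 nodes with single edges (A_8). Hence the type is A_8.

A_8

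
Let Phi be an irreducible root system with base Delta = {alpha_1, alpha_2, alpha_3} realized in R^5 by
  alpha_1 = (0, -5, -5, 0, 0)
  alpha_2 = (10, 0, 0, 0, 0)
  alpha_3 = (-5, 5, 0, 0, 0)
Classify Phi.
C_3

Compute the Cartan integers a_ij = 2(alpha_i, alpha_j)/(alpha_j, alpha_j); the resulting 3x3 Cartan matrix is
[[2, 0, -1], [0, 2, -2], [-1, -1, 2]].
The roots have two lengths (squared-length ratio 2:1); the short ones are alpha_{1,3}. The associated Dynkin diagram is a chain of 3 nodes with a double edge at one end; the terminal node there is the unique long simple root (C_3), so the type is C_3 (the algebra sp(6)).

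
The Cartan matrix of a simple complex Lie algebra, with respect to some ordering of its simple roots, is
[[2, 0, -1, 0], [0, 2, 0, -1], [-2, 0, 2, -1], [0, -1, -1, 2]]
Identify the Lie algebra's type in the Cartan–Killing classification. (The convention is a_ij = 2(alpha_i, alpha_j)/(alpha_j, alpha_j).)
The matrix has rank 4 with 2's on the diagonal. Reading the off-diagonal entries as Dynkin edges (a single edge where a_ij = a_ji = -1; a double or triple edge where a_ij * a_ji = 2 or 3), the diagram is a chain of 4 nodes with a double edge at one end; the terminal node there is the unique short simple root (B_4). One simple-root ordering that puts it in standard form is (alpha_2, alpha_4, alpha_3, alpha_1). So the algebra is type B_4, i.e. so(9).

type B_4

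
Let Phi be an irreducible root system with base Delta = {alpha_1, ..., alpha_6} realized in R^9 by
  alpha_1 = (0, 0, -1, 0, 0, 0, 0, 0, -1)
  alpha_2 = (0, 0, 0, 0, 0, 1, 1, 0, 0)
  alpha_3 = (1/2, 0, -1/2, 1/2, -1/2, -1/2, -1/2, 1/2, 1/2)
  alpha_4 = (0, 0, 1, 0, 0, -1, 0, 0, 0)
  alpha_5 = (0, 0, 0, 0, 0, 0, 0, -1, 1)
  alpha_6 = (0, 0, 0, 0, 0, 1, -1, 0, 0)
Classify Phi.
E_6

Compute the Cartan integers a_ij = 2(alpha_i, alpha_j)/(alpha_j, alpha_j); the resulting 6x6 Cartan matrix is
[[2, 0, 0, -1, -1, 0], [0, 2, -1, -1, 0, 0], [0, -1, 2, 0, 0, 0], [-1, -1, 0, 2, 0, -1], [-1, 0, 0, 0, 2, 0], [0, 0, 0, -1, 0, 2]].
All simple roots have the same length, so the diagram is simply laced. The associated Dynkin diagram is a chain of 5 nodes with one extra node attached to the third node from one end (E_6), so the type is E_6.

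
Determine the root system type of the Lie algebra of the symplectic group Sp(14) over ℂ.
This is sp(14), which has dimension 14(14+1)/2 = 105 and rank 14/2 = 7. In the classification of classical Lie algebras, the symplectic algebra sp(2n) has type C_n; here n = 7, so the Dynkin diagram is a chain of 7 nodes with a double edge at one end; the terminal node there is the unique long simple root (C_7). Hence the type is C_7.

type C_7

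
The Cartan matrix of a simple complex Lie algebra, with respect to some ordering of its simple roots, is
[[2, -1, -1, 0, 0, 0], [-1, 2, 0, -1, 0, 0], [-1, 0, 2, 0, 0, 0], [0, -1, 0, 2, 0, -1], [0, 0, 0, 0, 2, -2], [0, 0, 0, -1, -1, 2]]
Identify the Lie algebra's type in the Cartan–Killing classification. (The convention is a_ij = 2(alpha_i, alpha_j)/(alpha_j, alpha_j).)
The matrix has rank 6 with 2's on the diagonal. Reading the off-diagonal entries as Dynkin edges (a single edge where a_ij = a_ji = -1; a double or triple edge where a_ij * a_ji = 2 or 3), the diagram is a chain of 6 nodes with a double edge at one end; the terminal node there is the unique long simple root (C_6). One simple-root ordering that puts it in standard form is (alpha_3, alpha_1, alpha_2, alpha_4, alpha_6, alpha_5). So the algebra is type C_6, i.e. sp(12).

type C_6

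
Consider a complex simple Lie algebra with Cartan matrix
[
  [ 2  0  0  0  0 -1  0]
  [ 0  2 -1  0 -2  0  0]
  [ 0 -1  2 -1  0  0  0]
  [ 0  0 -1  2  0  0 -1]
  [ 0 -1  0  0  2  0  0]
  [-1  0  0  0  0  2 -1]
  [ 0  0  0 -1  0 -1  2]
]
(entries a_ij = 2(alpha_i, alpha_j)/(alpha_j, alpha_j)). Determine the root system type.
B7

The matrix has rank 7 with 2's on the diagonal. Reading the off-diagonal entries as Dynkin edges (a single edge where a_ij = a_ji = -1; a double or triple edge where a_ij * a_ji = 2 or 3), the diagram is a chain of 7 nodes with a double edge at one end; the terminal node there is the unique short simple root (B_7). One simple-root ordering that puts it in standard form is (alpha_1, alpha_6, alpha_7, alpha_4, alpha_3, alpha_2, alpha_5). So the algebra is type B_7, i.e. so(15).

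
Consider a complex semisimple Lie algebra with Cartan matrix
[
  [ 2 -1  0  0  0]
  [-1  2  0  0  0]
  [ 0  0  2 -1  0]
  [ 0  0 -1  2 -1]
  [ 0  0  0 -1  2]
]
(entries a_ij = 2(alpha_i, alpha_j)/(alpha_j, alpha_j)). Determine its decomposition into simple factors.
The diagram associated to this matrix has two connected components: the simple roots {alpha_1, alpha_2} form a chain of 2 nodes with single edges (A_2), and {alpha_3, alpha_4, alpha_5} form a chain of 3 nodes with single edges (A_3). A semisimple Lie algebra decomposes uniquely as the direct sum of simple ideals, one per connected component of its Dynkin diagram, so g ≅ A_2 ⊕ A_3 (dimension 8 + 15 = 23).

A2 ⊕ A3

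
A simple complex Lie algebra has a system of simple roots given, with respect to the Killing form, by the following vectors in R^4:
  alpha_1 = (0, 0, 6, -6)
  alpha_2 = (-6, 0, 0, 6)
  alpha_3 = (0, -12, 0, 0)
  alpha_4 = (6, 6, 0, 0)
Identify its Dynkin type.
Compute the Cartan integers a_ij = 2(alpha_i, alpha_j)/(alpha_j, alpha_j); the resulting 4x4 Cartan matrix is
[[2, -1, 0, 0], [-1, 2, 0, -1], [0, 0, 2, -2], [0, -1, -1, 2]].
The roots have two lengths (squared-length ratio 2:1); the short ones are alpha_{1,2,4}. The associated Dynkin diagram is a chain of 4 nodes with a double edge at one end; the terminal node there is the unique long simple root (C_4), so the type is C_4 (the algebra sp(8)).

C_4 (sp(8))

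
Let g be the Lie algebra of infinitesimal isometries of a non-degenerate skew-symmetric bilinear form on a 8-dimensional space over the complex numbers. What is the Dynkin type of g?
C_4

This is sp(8), which has dimension 8(8+1)/2 = 36 and rank 8/2 = 4. In the classification of classical Lie algebras, the symplectic algebra sp(2n) has type C_n; here n = 4, so the Dynkin diagram is a chain of 4 nodes with a double edge at one end; the terminal node there is the unique long simple root (C_4). Hence the type is C_4.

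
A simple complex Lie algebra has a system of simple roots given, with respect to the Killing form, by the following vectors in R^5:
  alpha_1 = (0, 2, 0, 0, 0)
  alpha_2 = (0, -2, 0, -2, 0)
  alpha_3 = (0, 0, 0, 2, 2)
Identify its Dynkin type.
Compute the Cartan integers a_ij = 2(alpha_i, alpha_j)/(alpha_j, alpha_j); the resulting 3x3 Cartan matrix is
[[2, -1, 0], [-2, 2, -1], [0, -1, 2]].
The roots have two lengths (squared-length ratio 2:1); the short ones are alpha_{1}. The associated Dynkin diagram is a chain of 3 nodes with a double edge at one end; the terminal node there is the unique short simple root (B_3), so the type is B_3 (the algebra so(7)).

B_3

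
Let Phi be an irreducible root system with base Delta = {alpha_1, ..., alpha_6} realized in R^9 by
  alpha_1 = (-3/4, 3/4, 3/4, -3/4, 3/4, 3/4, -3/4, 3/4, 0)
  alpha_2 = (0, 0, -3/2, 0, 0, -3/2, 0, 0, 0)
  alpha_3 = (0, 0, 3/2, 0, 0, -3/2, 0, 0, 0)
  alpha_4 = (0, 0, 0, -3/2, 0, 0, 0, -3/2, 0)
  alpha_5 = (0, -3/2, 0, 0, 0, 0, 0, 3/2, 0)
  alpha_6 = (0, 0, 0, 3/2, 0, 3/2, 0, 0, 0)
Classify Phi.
type E_6

Compute the Cartan integers a_ij = 2(alpha_i, alpha_j)/(alpha_j, alpha_j); the resulting 6x6 Cartan matrix is
[[2, -1, 0, 0, 0, 0], [-1, 2, 0, 0, 0, -1], [0, 0, 2, 0, 0, -1], [0, 0, 0, 2, -1, -1], [0, 0, 0, -1, 2, 0], [0, -1, -1, -1, 0, 2]].
All simple roots have the same length, so the diagram is simply laced. The associated Dynkin diagram is a chain of 5 nodes with one extra node attached to the third node from one end (E_6), so the type is E_6.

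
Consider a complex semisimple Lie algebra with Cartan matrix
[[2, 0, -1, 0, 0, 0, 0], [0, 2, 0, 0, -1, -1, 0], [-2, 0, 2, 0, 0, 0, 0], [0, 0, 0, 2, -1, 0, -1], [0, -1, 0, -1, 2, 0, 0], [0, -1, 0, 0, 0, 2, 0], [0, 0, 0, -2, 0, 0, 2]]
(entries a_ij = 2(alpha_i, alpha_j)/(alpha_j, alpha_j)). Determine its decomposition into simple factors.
B_2 (so(5)) + C_5 (sp(10))

The diagram associated to this matrix has two connected components: the simple roots {alpha_1, alpha_3} form a chain of 2 nodes with a double edge at one end; the terminal node there is the unique short simple root (B_2), and {alpha_2, alpha_4, alpha_5, alpha_6, alpha_7} form a chain of 5 nodes with a double edge at one end; the terminal node there is the unique long simple root (C_5). A semisimple Lie algebra decomposes uniquely as the direct sum of simple ideals, one per connected component of its Dynkin diagram, so g ≅ B_2 ⊕ C_5 (dimension 10 + 55 = 65).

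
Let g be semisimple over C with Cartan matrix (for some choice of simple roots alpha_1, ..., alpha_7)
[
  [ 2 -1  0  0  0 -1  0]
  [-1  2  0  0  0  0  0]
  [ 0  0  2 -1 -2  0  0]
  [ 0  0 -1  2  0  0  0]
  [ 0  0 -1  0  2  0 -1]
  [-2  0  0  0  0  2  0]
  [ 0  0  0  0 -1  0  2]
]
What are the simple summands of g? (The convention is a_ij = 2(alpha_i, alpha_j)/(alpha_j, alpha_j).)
The diagram associated to this matrix has two connected components: the simple roots {alpha_1, alpha_2, alpha_6} form a chain of 3 nodes with a double edge at one end; the terminal node there is the unique long simple root (C_3), and {alpha_3, alpha_4, alpha_5, alpha_7} form a chain of 4 nodes with a double edge between the middle two (F_4). A semisimple Lie algebra decomposes uniquely as the direct sum of simple ideals, one per connected component of its Dynkin diagram, so g ≅ C_3 ⊕ F_4 (dimension 21 + 52 = 73).

type C_3 ⊕ type F_4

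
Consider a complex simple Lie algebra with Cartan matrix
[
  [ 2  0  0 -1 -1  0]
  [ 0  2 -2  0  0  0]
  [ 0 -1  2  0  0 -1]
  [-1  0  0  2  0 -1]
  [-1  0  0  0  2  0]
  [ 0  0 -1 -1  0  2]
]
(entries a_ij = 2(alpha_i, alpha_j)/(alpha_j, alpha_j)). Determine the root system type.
C_6

The matrix has rank 6 with 2's on the diagonal. Reading the off-diagonal entries as Dynkin edges (a single edge where a_ij = a_ji = -1; a double or triple edge where a_ij * a_ji = 2 or 3), the diagram is a chain of 6 nodes with a double edge at one end; the terminal node there is the unique long simple root (C_6). One simple-root ordering that puts it in standard form is (alpha_5, alpha_1, alpha_4, alpha_6, alpha_3, alpha_2). So the algebra is type C_6, i.e. sp(12).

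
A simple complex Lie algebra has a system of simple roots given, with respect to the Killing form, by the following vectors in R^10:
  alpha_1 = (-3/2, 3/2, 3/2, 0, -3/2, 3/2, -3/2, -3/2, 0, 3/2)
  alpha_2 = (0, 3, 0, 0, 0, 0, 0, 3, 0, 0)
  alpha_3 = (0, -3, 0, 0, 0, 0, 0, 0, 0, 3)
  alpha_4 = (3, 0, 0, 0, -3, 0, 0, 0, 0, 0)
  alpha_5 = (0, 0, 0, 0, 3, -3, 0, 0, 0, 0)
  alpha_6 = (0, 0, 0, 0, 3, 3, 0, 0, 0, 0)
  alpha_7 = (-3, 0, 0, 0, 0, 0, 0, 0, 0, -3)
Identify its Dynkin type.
E_7

Compute the Cartan integers a_ij = 2(alpha_i, alpha_j)/(alpha_j, alpha_j); the resulting 7x7 Cartan matrix is
[[2, 0, 0, 0, -1, 0, 0], [0, 2, -1, 0, 0, 0, 0], [0, -1, 2, 0, 0, 0, -1], [0, 0, 0, 2, -1, -1, -1], [-1, 0, 0, -1, 2, 0, 0], [0, 0, 0, -1, 0, 2, 0], [0, 0, -1, -1, 0, 0, 2]].
All simple roots have the same length, so the diagram is simply laced. The associated Dynkin diagram is a chain of 6 nodes with one extra node attached to the third node from one end (E_7), so the type is E_7.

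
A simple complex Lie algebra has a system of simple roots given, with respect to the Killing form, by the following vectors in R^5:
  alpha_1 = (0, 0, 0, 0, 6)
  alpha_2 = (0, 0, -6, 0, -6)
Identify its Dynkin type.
B2

Compute the Cartan integers a_ij = 2(alpha_i, alpha_j)/(alpha_j, alpha_j); the resulting 2x2 Cartan matrix is
[[2, -1], [-2, 2]].
The roots have two lengths (squared-length ratio 2:1); the short ones are alpha_{1}. The associated Dynkin diagram is a chain of 2 nodes with a double edge at one end; the terminal node there is the unique short simple root (B_2), so the type is B_2 (the algebra so(5)).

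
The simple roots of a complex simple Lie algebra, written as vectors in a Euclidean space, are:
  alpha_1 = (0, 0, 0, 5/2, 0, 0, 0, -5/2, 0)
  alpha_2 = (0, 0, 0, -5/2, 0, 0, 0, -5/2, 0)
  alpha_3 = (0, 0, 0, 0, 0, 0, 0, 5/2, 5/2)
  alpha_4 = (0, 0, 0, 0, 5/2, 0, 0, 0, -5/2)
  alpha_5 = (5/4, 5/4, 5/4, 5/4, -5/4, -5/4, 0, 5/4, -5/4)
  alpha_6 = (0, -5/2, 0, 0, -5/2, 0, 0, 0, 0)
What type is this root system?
Compute the Cartan integers a_ij = 2(alpha_i, alpha_j)/(alpha_j, alpha_j); the resulting 6x6 Cartan matrix is
[[2, 0, -1, 0, 0, 0], [0, 2, -1, 0, -1, 0], [-1, -1, 2, -1, 0, 0], [0, 0, -1, 2, 0, -1], [0, -1, 0, 0, 2, 0], [0, 0, 0, -1, 0, 2]].
All simple roots have the same length, so the diagram is simply laced. The associated Dynkin diagram is a chain of 5 nodes with one extra node attached to the third node from one end (E_6), so the type is E_6.

E_6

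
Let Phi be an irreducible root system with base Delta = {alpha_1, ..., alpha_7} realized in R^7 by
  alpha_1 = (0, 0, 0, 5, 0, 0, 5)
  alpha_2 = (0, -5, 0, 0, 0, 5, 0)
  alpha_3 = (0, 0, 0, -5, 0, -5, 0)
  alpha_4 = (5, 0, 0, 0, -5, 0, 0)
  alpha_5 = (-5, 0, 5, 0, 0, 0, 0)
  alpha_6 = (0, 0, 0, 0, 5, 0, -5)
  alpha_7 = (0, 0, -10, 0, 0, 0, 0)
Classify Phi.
C_7 (sp(14))

Compute the Cartan integers a_ij = 2(alpha_i, alpha_j)/(alpha_j, alpha_j); the resulting 7x7 Cartan matrix is
[[2, 0, -1, 0, 0, -1, 0], [0, 2, -1, 0, 0, 0, 0], [-1, -1, 2, 0, 0, 0, 0], [0, 0, 0, 2, -1, -1, 0], [0, 0, 0, -1, 2, 0, -1], [-1, 0, 0, -1, 0, 2, 0], [0, 0, 0, 0, -2, 0, 2]].
The roots have two lengths (squared-length ratio 2:1); the short ones are alpha_{1,2,3,4,5,6}. The associated Dynkin diagram is a chain of 7 nodes with a double edge at one end; the terminal node there is the unique long simple root (C_7), so the type is C_7 (the algebra sp(14)).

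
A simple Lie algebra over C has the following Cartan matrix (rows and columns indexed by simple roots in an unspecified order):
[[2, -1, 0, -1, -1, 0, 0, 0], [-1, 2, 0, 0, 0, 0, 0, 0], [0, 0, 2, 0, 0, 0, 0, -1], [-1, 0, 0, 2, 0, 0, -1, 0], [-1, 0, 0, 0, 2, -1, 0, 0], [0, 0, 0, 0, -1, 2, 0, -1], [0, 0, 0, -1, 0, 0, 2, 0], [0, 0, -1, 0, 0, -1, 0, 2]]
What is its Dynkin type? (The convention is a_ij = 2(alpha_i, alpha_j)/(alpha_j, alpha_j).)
E_8

The matrix has rank 8 with 2's on the diagonal. Reading the off-diagonal entries as Dynkin edges (a single edge where a_ij = a_ji = -1; a double or triple edge where a_ij * a_ji = 2 or 3), the diagram is a chain of 7 nodes with one extra node attached to the third node from one end (E_8). One simple-root ordering that puts it in standard form is (alpha_7, alpha_2, alpha_4, alpha_1, alpha_5, alpha_6, alpha_8, alpha_3). So the algebra is type E_8.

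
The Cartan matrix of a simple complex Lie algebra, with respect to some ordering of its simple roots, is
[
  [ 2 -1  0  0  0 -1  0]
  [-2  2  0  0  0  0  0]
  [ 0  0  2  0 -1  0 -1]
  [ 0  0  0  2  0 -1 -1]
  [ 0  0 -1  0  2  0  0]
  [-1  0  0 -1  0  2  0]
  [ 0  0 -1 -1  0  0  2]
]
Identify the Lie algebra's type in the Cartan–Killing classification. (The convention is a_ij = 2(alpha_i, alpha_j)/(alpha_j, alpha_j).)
The matrix has rank 7 with 2's on the diagonal. Reading the off-diagonal entries as Dynkin edges (a single edge where a_ij = a_ji = -1; a double or triple edge where a_ij * a_ji = 2 or 3), the diagram is a chain of 7 nodes with a double edge at one end; the terminal node there is the unique long simple root (C_7). One simple-root ordering that puts it in standard form is (alpha_5, alpha_3, alpha_7, alpha_4, alpha_6, alpha_1, alpha_2). So the algebra is type C_7, i.e. sp(14).

C_7 (sp(14))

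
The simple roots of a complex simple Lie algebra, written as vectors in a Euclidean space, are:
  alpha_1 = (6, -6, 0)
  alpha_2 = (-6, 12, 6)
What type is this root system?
G_2

Compute the Cartan integers a_ij = 2(alpha_i, alpha_j)/(alpha_j, alpha_j); the resulting 2x2 Cartan matrix is
[[2, -1], [-3, 2]].
The roots have two lengths (squared-length ratio 3:1); the short ones are alpha_{1}. The associated Dynkin diagram is two nodes joined by a triple edge (G_2), so the type is G_2.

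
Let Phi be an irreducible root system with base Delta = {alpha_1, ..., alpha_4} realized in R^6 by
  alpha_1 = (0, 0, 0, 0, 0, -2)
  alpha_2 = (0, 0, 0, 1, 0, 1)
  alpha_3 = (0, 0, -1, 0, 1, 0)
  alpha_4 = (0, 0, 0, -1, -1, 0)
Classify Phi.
C_4

Compute the Cartan integers a_ij = 2(alpha_i, alpha_j)/(alpha_j, alpha_j); the resulting 4x4 Cartan matrix is
[[2, -2, 0, 0], [-1, 2, 0, -1], [0, 0, 2, -1], [0, -1, -1, 2]].
The roots have two lengths (squared-length ratio 2:1); the short ones are alpha_{2,3,4}. The associated Dynkin diagram is a chain of 4 nodes with a double edge at one end; the terminal node there is the unique long simple root (C_4), so the type is C_4 (the algebra sp(8)).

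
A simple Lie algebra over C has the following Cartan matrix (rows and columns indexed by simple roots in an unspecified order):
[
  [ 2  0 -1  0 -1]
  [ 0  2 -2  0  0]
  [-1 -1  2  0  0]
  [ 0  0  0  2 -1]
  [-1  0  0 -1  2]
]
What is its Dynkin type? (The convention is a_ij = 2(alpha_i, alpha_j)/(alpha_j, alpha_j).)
type C_5

The matrix has rank 5 with 2's on the diagonal. Reading the off-diagonal entries as Dynkin edges (a single edge where a_ij = a_ji = -1; a double or triple edge where a_ij * a_ji = 2 or 3), the diagram is a chain of 5 nodes with a double edge at one end; the terminal node there is the unique long simple root (C_5). One simple-root ordering that puts it in standard form is (alpha_4, alpha_5, alpha_1, alpha_3, alpha_2). So the algebra is type C_5, i.e. sp(10).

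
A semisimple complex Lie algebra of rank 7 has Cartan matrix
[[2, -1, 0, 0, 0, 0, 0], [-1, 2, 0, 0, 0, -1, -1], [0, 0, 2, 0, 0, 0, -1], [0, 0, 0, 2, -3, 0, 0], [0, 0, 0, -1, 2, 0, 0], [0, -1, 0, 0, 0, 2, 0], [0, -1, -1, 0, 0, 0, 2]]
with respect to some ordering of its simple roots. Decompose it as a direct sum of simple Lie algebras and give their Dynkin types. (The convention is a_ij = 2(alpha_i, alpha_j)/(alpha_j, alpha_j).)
The diagram associated to this matrix has two connected components: the simple roots {alpha_1, alpha_2, alpha_3, alpha_6, alpha_7} form a chain of 3 nodes with a fork of two nodes at one end (D_5), and {alpha_4, alpha_5} form two nodes joined by a triple edge (G_2). A semisimple Lie algebra decomposes uniquely as the direct sum of simple ideals, one per connected component of its Dynkin diagram, so g ≅ D_5 ⊕ G_2 (dimension 45 + 14 = 59).

type D_5 + type G_2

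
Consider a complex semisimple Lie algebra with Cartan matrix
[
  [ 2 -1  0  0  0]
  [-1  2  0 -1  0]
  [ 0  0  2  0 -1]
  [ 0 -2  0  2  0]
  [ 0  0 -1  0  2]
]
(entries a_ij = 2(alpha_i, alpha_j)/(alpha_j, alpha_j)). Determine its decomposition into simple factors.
A_2 ⊕ C_3

The diagram associated to this matrix has two connected components: the simple roots {alpha_3, alpha_5} form a chain of 2 nodes with single edges (A_2), and {alpha_1, alpha_2, alpha_4} form a chain of 3 nodes with a double edge at one end; the terminal node there is the unique long simple root (C_3). A semisimple Lie algebra decomposes uniquely as the direct sum of simple ideals, one per connected component of its Dynkin diagram, so g ≅ A_2 ⊕ C_3 (dimension 8 + 21 = 29).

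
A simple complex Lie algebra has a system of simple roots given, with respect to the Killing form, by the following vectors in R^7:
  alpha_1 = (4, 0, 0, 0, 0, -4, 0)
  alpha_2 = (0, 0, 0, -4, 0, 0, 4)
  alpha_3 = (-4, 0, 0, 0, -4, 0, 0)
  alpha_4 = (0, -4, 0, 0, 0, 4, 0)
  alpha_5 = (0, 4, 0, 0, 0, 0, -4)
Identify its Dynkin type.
A_5 (sl(6))

Compute the Cartan integers a_ij = 2(alpha_i, alpha_j)/(alpha_j, alpha_j); the resulting 5x5 Cartan matrix is
[[2, 0, -1, -1, 0], [0, 2, 0, 0, -1], [-1, 0, 2, 0, 0], [-1, 0, 0, 2, -1], [0, -1, 0, -1, 2]].
All simple roots have the same length, so the diagram is simply laced. The associated Dynkin diagram is a chain of 5 nodes with single edges (A_5), so the type is A_5 (the algebra sl(6)).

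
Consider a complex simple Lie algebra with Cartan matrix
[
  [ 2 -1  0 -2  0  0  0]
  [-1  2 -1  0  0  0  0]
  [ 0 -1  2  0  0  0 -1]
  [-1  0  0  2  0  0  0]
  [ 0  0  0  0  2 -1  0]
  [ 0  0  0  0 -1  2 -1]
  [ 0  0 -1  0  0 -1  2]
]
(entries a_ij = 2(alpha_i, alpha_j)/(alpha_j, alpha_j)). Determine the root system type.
type B_7

The matrix has rank 7 with 2's on the diagonal. Reading the off-diagonal entries as Dynkin edges (a single edge where a_ij = a_ji = -1; a double or triple edge where a_ij * a_ji = 2 or 3), the diagram is a chain of 7 nodes with a double edge at one end; the terminal node there is the unique short simple root (B_7). One simple-root ordering that puts it in standard form is (alpha_5, alpha_6, alpha_7, alpha_3, alpha_2, alpha_1, alpha_4). So the algebra is type B_7, i.e. so(15).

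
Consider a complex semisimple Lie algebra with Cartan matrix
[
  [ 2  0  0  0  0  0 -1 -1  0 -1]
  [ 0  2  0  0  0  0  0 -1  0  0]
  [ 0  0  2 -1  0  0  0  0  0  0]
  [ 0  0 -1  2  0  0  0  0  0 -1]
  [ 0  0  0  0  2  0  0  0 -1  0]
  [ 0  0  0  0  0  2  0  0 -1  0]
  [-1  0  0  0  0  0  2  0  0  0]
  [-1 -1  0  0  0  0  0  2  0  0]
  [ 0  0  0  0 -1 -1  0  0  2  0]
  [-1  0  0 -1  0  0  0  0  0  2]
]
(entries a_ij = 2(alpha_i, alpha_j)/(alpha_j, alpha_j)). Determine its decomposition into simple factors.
A3 ⊕ E7

The diagram associated to this matrix has two connected components: the simple roots {alpha_5, alpha_6, alpha_9} form a chain of 3 nodes with single edges (A_3), and {alpha_1, alpha_2, alpha_3, alpha_4, alpha_7, alpha_8, alpha_10} form a chain of 6 nodes with one extra node attached to the third node from one end (E_7). A semisimple Lie algebra decomposes uniquely as the direct sum of simple ideals, one per connected component of its Dynkin diagram, so g ≅ A_3 ⊕ E_7 (dimension 15 + 133 = 148).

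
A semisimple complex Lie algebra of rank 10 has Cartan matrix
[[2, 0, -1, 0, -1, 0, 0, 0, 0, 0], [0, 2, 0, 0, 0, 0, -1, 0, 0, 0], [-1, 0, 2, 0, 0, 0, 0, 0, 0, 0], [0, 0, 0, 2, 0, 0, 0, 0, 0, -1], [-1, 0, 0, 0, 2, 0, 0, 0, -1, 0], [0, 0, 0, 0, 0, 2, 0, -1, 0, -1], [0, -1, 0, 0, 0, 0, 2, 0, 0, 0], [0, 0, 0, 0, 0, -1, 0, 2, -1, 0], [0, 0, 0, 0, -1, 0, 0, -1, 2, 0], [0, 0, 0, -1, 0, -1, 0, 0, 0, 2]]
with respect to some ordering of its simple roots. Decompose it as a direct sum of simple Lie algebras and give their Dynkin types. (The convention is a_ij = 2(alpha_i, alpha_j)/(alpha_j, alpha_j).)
A_2 (sl(3)) + A_8 (sl(9))

The diagram associated to this matrix has two connected components: the simple roots {alpha_2, alpha_7} form a chain of 2 nodes with single edges (A_2), and {alpha_1, alpha_3, alpha_4, alpha_5, alpha_6, alpha_8, alpha_9, alpha_10} form a chain of 8 nodes with single edges (A_8). A semisimple Lie algebra decomposes uniquely as the direct sum of simple ideals, one per connected component of its Dynkin diagram, so g ≅ A_2 ⊕ A_8 (dimension 8 + 80 = 88).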